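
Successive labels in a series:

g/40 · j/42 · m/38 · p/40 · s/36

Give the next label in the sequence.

v/38

Letter: letters move forward 3 places in the alphabet, so g, j, m, p, s → v.
Second component — alternating steps +2, −4, +2, −4, …: 40, 42, 38, 40, 36 → 38.
So the next label is v/38.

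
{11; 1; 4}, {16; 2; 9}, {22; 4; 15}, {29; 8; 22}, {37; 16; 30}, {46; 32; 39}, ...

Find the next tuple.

{56; 64; 49}

First coordinate — differences are 5, 6, 7, … (increasing by 1 each time): 11, 16, 22, 29, 37, 46 → 56.
Second coordinate: 1, 2, 4, 8, 16, 32 → 64 (×2 each step).
For the third coordinate, always 7 less than the first coordinate: 4, 9, 15, 22, 30, 39 → 49.
Putting it together: {56; 64; 49}.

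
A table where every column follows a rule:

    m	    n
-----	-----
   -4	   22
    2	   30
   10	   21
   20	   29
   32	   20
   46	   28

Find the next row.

62  19

For the column m, differences are 6, 8, 10, … (increasing by 2 each time): -4, 2, 10, 20, 32, 46 → 62.
Column n — alternating steps +8, −9, +8, −9, …: 22, 30, 21, 29, 20, 28 → 19.
So the next row is 62  19.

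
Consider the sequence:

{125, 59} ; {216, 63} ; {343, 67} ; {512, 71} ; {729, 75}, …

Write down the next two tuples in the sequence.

{1000, 79}, {1331, 83}

First slot — perfect cubes: 5³, 6³, 7³, …: 125, 216, 343, 512, 729 → 1000 → 1331.
For the second slot, +4 each step: 59, 63, 67, 71, 75 → 79 → 83.
So the next two tuples are {1000, 79} and {1331, 83}.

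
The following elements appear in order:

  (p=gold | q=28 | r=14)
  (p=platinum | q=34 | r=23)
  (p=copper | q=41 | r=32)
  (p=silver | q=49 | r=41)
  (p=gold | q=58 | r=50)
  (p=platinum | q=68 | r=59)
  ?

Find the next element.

(p=copper | q=79 | r=68)

For the p, repeats gold → platinum → copper → silver: gold, platinum, copper, silver, gold, platinum → copper.
Q — differences are 6, 7, 8, … (increasing by 1 each time): 28, 34, 41, 49, 58, 68 → 79.
R: +9 each step, so 14, 23, 32, 41, 50, 59 → 68.
So the next element is (p=copper | q=79 | r=68).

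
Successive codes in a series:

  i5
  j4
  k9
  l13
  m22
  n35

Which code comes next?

o57

Letter goes i, j, k, l, m, n → o (letters move forward 1 place in the alphabet).
Second component: 5, 4, 9, 13, 22, 35 → 57 (each term is the sum of the two before it).
So the next code is o57.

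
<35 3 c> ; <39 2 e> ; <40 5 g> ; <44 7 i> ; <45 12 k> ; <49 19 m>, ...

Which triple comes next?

First coordinate goes 35, 39, 40, 44, 45, 49 → 50 (alternating steps +4, +1, +4, +1, …).
Second coordinate goes 3, 2, 5, 7, 12, 19 → 31 (each term is the sum of the two before it).
Letter goes c, e, g, i, k, m → o (letters move forward 2 places in the alphabet).
Putting it together: <50 31 o>.

<50 31 o>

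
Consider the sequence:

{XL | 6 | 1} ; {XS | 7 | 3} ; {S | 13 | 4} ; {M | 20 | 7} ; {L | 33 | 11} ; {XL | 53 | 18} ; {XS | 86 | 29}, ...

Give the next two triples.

Size goes XL, XS, S, M, L, XL, XS → S → M (repeats XL → XS → S → M → L).
Second coordinate goes 6, 7, 13, 20, 33, 53, 86 → 139 → 225 (each term is the sum of the two before it).
Third coordinate goes 1, 3, 4, 7, 11, 18, 29 → 47 → 76 (each term is the sum of the two before it).
So the next two triples are {S | 139 | 47} and {M | 225 | 76}.

{S | 139 | 47}, {M | 225 | 76}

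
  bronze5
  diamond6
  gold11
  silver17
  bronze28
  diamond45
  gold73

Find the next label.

Rank: repeats bronze → diamond → gold → silver; bronze, diamond, gold, silver, bronze, diamond, gold → silver.
Second component: each term is the sum of the two before it, so 5, 6, 11, 17, 28, 45, 73 → 118.
So the next label is silver118.

silver118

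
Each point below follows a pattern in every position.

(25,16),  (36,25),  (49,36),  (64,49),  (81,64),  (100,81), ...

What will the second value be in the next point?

100

Second value goes 16, 25, 36, 49, 64, 81 → 100 (perfect squares: 4², 5², 6², …).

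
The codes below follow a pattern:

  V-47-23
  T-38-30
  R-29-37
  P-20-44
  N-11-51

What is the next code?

L-2-58

Letter goes V, T, R, P, N → L (letters move back 2 places in the alphabet).
Second component: −9 each step, so 47, 38, 29, 20, 11 → 2.
Third component — +7 each step: 23, 30, 37, 44, 51 → 58.
So the next code is L-2-58.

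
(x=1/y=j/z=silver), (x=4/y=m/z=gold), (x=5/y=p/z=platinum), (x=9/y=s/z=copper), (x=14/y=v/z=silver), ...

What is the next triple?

(x=23/y=y/z=gold)

X: each term is the sum of the two before it; 1, 4, 5, 9, 14 → 23.
Y: j, m, p, s, v → y (letters move forward 3 places in the alphabet).
For the z, repeats silver → gold → platinum → copper: silver, gold, platinum, copper, silver → gold.
So the next triple is (x=23/y=y/z=gold).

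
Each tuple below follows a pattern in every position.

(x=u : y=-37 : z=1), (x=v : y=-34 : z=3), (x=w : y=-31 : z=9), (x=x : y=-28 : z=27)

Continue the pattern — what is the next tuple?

X: letters move forward 1 place in the alphabet; u, v, w, x → y.
Y goes -37, -34, -31, -28 → -25 (+3 each step).
Z — ×3 each step: 1, 3, 9, 27 → 81.
Putting it together: (x=y : y=-25 : z=81).

(x=y : y=-25 : z=81)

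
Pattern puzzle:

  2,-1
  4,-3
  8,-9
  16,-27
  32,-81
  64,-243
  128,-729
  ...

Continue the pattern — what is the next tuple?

256,-2187

First slot goes 2, 4, 8, 16, 32, 64, 128 → 256 (×2 each step).
Second slot — ×3 each step: -1, -3, -9, -27, -81, -243, -729 → -2187.
So the next tuple is 256,-2187.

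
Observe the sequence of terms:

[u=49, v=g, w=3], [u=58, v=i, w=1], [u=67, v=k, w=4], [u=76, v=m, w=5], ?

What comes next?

U: 49, 58, 67, 76 → 85 (+9 each step).
For the v, letters move forward 2 places in the alphabet: g, i, k, m → o.
W: each term is the sum of the two before it; 3, 1, 4, 5 → 9.
Combining the parts gives [u=85, v=o, w=9].

[u=85, v=o, w=9]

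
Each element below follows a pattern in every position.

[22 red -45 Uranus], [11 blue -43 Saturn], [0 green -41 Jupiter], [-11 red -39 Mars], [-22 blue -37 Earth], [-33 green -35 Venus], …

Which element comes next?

First component — −11 each step: 22, 11, 0, -11, -22, -33 → -44.
Colour goes red, blue, green, red, blue, green → red (repeats red → blue → green).
For the third component, +2 each step: -45, -43, -41, -39, -37, -35 → -33.
Planet: runs backward through the planets Mercury→Neptune, so Uranus, Saturn, Jupiter, Mars, Earth, Venus → Mercury.
So the next element is [-44 red -33 Mercury].

[-44 red -33 Mercury]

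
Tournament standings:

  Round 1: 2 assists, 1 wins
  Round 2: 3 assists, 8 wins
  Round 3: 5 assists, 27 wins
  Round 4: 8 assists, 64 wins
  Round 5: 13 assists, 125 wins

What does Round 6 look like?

21 assists, 216 wins

Assists: each term is the sum of the two before it; 2, 3, 5, 8, 13 → 21.
Wins: perfect cubes: 1³, 2³, 3³, …; 1, 8, 27, 64, 125 → 216.
Combining the parts gives 21 assists, 216 wins.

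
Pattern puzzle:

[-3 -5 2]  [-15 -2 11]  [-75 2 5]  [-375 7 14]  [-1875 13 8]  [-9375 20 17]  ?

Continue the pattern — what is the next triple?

For the first value, ×5 each step: -3, -15, -75, -375, -1875, -9375 → -46875.
Second value: differences are 3, 4, 5, … (increasing by 1 each time); -5, -2, 2, 7, 13, 20 → 28.
Third value: alternating steps +9, −6, +9, −6, …; 2, 11, 5, 14, 8, 17 → 11.
So the next triple is [-46875 28 11].

[-46875 28 11]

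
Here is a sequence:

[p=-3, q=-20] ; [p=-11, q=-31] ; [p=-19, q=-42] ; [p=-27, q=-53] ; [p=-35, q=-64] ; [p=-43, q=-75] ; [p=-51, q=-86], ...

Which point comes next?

[p=-59, q=-97]

P: −8 each step, so -3, -11, -19, -27, -35, -43, -51 → -59.
Q goes -20, -31, -42, -53, -64, -75, -86 → -97 (−11 each step).
So the next point is [p=-59, q=-97].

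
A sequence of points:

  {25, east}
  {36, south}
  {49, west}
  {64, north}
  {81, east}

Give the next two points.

For the first value, perfect squares: 5², 6², 7², …: 25, 36, 49, 64, 81 → 100 → 121.
Direction goes east, south, west, north, east → south → west (repeats east → south → west → north).
So the next two points are {100, south} and {121, west}.

{100, south}, {121, west}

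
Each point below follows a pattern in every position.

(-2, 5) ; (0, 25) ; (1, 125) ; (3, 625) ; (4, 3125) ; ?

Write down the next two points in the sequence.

(6, 15625), (7, 78125)

First coordinate: alternating steps +2, +1, +2, +1, …; -2, 0, 1, 3, 4 → 6 → 7.
Second coordinate: ×5 each step, so 5, 25, 125, 625, 3125 → 15625 → 78125.
So the next two points are (6, 15625) and (7, 78125).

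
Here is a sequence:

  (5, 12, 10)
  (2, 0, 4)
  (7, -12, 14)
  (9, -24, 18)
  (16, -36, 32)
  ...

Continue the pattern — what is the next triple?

(25, -48, 50)

For the first part, each term is the sum of the two before it: 5, 2, 7, 9, 16 → 25.
For the second part, −12 each step: 12, 0, -12, -24, -36 → -48.
Third part goes 10, 4, 14, 18, 32 → 50 (always 2 × the first part).
So the next triple is (25, -48, 50).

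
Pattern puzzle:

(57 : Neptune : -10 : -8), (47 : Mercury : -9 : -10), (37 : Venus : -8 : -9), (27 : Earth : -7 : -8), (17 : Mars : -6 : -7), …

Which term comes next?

First component: −10 each step, so 57, 47, 37, 27, 17 → 7.
For the planet, runs through the planets Mercury→Neptune: Neptune, Mercury, Venus, Earth, Mars → Jupiter.
Third component — +1 each step: -10, -9, -8, -7, -6 → -5.
Fourth component: always the previous value of the third component; -8, -10, -9, -8, -7 → -6.
Combining the parts gives (7 : Jupiter : -5 : -6).

(7 : Jupiter : -5 : -6)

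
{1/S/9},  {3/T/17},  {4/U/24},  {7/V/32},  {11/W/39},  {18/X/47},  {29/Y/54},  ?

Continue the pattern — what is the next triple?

{47/Z/62}

First coordinate — each term is the sum of the two before it: 1, 3, 4, 7, 11, 18, 29 → 47.
For the letter, letters move forward 1 place in the alphabet: S, T, U, V, W, X, Y → Z.
Third coordinate — alternating steps +8, +7, +8, +7, …: 9, 17, 24, 32, 39, 47, 54 → 62.
Combining the parts gives {47/Z/62}.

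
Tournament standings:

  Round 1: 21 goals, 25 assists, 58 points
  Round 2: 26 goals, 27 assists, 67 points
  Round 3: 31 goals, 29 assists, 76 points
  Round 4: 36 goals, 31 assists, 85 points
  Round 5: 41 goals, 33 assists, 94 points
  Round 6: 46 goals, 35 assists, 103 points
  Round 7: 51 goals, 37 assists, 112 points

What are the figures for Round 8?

56 goals, 39 assists, 121 points

Goals: +5 each step; 21, 26, 31, 36, 41, 46, 51 → 56.
For the assists, +2 each step: 25, 27, 29, 31, 33, 35, 37 → 39.
Points: +9 each step, so 58, 67, 76, 85, 94, 103, 112 → 121.
So the next row is 56 goals, 39 assists, 121 points.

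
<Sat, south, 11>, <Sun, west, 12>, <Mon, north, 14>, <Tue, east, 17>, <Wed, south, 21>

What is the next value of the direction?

west

Direction goes south, west, north, east, south → west (repeats south → west → north → east).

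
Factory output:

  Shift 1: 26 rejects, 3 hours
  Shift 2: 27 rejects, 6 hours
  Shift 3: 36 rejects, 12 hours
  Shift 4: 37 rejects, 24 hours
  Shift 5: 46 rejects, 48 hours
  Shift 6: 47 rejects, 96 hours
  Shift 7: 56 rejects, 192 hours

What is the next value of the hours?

384

Rejects: alternating steps +1, +9, +1, +9, …, so 26, 27, 36, 37, 46, 47, 56 → 57.
Hours: ×2 each step, so 3, 6, 12, 24, 48, 96, 192 → 384.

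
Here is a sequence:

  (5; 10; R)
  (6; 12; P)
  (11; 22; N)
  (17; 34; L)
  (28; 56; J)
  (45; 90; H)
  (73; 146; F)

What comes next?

For the first value, each term is the sum of the two before it: 5, 6, 11, 17, 28, 45, 73 → 118.
Second value: always 2 × the first value; 10, 12, 22, 34, 56, 90, 146 → 236.
For the letter, letters move back 2 places in the alphabet: R, P, N, L, J, H, F → D.
Putting it together: (118; 236; D).

(118; 236; D)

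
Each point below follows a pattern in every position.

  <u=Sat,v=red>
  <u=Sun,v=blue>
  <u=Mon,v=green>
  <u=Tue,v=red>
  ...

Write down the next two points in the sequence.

U: runs through the weekdays Mon→Sun; Sat, Sun, Mon, Tue → Wed → Thu.
For the v, repeats red → blue → green: red, blue, green, red → blue → green.
So the next two points are <u=Wed,v=blue> and <u=Thu,v=green>.

<u=Wed,v=blue>, <u=Thu,v=green>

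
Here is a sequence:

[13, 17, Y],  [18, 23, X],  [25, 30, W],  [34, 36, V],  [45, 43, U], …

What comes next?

First component goes 13, 18, 25, 34, 45 → 58 (differences are 5, 7, 9, … (increasing by 2 each time)).
Second component: 17, 23, 30, 36, 43 → 49 (alternating steps +6, +7, +6, +7, …).
Letter: letters move back 1 place in the alphabet; Y, X, W, V, U → T.
Putting it together: [58, 49, T].

[58, 49, T]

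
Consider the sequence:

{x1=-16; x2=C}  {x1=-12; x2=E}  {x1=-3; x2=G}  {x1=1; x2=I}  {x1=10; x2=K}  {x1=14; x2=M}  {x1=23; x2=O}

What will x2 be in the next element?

Q

X2: letters move forward 2 places in the alphabet; C, E, G, I, K, M, O → Q.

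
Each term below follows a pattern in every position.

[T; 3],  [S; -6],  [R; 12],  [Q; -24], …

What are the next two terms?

Letter: letters move back 1 place in the alphabet, so T, S, R, Q → P → O.
Second entry — ×(-2) each step: 3, -6, 12, -24 → 48 → -96.
So the next two terms are [P; 48] and [O; -96].

[P; 48], [O; -96]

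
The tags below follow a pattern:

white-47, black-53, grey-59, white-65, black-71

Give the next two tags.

Shade: white, black, grey, white, black → grey → white (repeats white → black → grey).
Second component goes 47, 53, 59, 65, 71 → 77 → 83 (+6 each step).
So the next two tags are grey-77 and white-83.

grey-77 then white-83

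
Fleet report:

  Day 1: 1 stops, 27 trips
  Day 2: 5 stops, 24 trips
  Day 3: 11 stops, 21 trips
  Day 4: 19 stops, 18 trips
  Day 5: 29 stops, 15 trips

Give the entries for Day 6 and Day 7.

Stops: differences are 4, 6, 8, … (increasing by 2 each time); 1, 5, 11, 19, 29 → 41 → 55.
Trips: −3 each step, so 27, 24, 21, 18, 15 → 12 → 9.
Putting the parts together: 41 stops, 12 trips and then 55 stops, 9 trips.

41 stops, 12 trips; 55 stops, 9 trips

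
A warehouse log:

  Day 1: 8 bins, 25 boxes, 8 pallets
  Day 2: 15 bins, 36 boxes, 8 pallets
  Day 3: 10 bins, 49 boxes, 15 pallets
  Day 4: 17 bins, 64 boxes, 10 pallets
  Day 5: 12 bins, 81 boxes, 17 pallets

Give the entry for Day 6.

19 bins, 100 boxes, 12 pallets

Bins: alternating steps +7, −5, +7, −5, …; 8, 15, 10, 17, 12 → 19.
Boxes: perfect squares: 5², 6², 7², …; 25, 36, 49, 64, 81 → 100.
Pallets: always the previous value of the bins; 8, 8, 15, 10, 17 → 12.
So the next record is 19 bins, 100 boxes, 12 pallets.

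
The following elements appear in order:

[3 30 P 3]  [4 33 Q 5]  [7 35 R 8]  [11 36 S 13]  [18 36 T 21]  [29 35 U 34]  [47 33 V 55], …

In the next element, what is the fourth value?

Fourth value: each term is the sum of the two before it; 3, 5, 8, 13, 21, 34, 55 → 89.

89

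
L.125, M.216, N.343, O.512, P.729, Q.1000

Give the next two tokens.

R.1331, S.1728

Letter: L, M, N, O, P, Q → R → S (letters move forward 1 place in the alphabet).
For the second component, perfect cubes: 5³, 6³, 7³, …: 125, 216, 343, 512, 729, 1000 → 1331 → 1728.
Putting the parts together: R.1331 and then S.1728.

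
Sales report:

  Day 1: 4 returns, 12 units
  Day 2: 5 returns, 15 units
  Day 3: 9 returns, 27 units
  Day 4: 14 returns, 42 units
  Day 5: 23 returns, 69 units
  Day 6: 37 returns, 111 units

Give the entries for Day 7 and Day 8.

60 returns, 180 units; 97 returns, 291 units

For the returns, each term is the sum of the two before it: 4, 5, 9, 14, 23, 37 → 60 → 97.
For the units, always 3 × the returns: 12, 15, 27, 42, 69, 111 → 180 → 291.
Putting the parts together: 60 returns, 180 units and then 97 returns, 291 units.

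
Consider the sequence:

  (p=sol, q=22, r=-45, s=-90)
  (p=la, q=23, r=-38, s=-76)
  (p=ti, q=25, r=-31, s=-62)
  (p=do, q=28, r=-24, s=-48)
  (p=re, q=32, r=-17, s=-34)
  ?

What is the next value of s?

-20

P goes sol, la, ti, do, re → mi (runs through the solfège scale do→ti).
Q goes 22, 23, 25, 28, 32 → 37 (differences are 1, 2, 3, … (increasing by 1 each time)).
R: +7 each step; -45, -38, -31, -24, -17 → -10.
S: always 2 × the r; -90, -76, -62, -48, -34 → -20.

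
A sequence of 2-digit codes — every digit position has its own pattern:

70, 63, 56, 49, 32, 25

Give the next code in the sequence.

18

First digit: 7, 6, 5, 4, 3, 2 → 1 (−1 each step, mod 10).
Second digit — +3 each step, mod 10: 0, 3, 6, 9, 2, 5 → 8.
So the next code is 18.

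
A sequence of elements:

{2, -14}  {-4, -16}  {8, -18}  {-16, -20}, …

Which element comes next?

{32, -22}

First part: ×(-2) each step; 2, -4, 8, -16 → 32.
Second part: −2 each step, so -14, -16, -18, -20 → -22.
Combining the parts gives {32, -22}.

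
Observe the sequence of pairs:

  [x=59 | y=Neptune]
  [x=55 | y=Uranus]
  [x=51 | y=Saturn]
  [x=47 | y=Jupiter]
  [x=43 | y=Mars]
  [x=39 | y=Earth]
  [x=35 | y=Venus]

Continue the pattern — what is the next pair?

[x=31 | y=Mercury]

X: 59, 55, 51, 47, 43, 39, 35 → 31 (−4 each step).
Y: runs backward through the planets Mercury→Neptune, so Neptune, Uranus, Saturn, Jupiter, Mars, Earth, Venus → Mercury.
So the next pair is [x=31 | y=Mercury].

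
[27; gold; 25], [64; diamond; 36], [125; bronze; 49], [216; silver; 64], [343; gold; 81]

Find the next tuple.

[512; diamond; 100]

First part — perfect cubes: 3³, 4³, 5³, …: 27, 64, 125, 216, 343 → 512.
Rank — repeats gold → diamond → bronze → silver: gold, diamond, bronze, silver, gold → diamond.
Third part: perfect squares: 5², 6², 7², …, so 25, 36, 49, 64, 81 → 100.
Combining the parts gives [512; diamond; 100].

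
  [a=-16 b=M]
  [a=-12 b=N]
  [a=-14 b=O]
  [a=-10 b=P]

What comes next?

A: alternating steps +4, −2, +4, −2, …, so -16, -12, -14, -10 → -12.
B — letters move forward 1 place in the alphabet: M, N, O, P → Q.
Combining the parts gives [a=-12 b=Q].

[a=-12 b=Q]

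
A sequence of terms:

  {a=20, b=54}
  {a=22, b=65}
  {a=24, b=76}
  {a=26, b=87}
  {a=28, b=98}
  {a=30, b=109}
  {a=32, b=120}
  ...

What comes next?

For the a, +2 each step: 20, 22, 24, 26, 28, 30, 32 → 34.
B — +11 each step: 54, 65, 76, 87, 98, 109, 120 → 131.
Putting it together: {a=34, b=131}.

{a=34, b=131}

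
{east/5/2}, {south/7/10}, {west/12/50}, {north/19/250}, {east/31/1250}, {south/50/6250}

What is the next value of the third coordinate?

For the direction, repeats east → south → west → north: east, south, west, north, east, south → west.
Second coordinate goes 5, 7, 12, 19, 31, 50 → 81 (each term is the sum of the two before it).
Third coordinate: 2, 10, 50, 250, 1250, 6250 → 31250 (×5 each step).

31250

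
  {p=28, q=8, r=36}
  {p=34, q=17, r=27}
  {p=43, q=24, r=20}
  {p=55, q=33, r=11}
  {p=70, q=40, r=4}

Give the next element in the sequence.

{p=88, q=49, r=-5}

P: differences are 6, 9, 12, … (increasing by 3 each time); 28, 34, 43, 55, 70 → 88.
Q: alternating steps +9, +7, +9, +7, …; 8, 17, 24, 33, 40 → 49.
R: together with the q always sums to 44; 36, 27, 20, 11, 4 → -5.
So the next element is {p=88, q=49, r=-5}.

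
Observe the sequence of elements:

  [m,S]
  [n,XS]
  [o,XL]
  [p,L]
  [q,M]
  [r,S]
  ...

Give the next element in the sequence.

Letter — letters move forward 1 place in the alphabet: m, n, o, p, q, r → s.
Size: S, XS, XL, L, M, S → XS (repeats S → XS → XL → L → M).
Combining the parts gives [s,XS].

[s,XS]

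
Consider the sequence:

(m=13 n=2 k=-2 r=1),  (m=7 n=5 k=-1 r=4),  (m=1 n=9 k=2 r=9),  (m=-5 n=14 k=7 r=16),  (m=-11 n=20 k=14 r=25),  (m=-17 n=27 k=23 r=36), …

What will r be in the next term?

49

R: perfect squares: 1², 2², 3², …; 1, 4, 9, 16, 25, 36 → 49.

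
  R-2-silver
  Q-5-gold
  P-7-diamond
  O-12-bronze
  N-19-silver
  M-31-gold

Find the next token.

L-50-diamond

Letter goes R, Q, P, O, N, M → L (letters move back 1 place in the alphabet).
Second component: each term is the sum of the two before it; 2, 5, 7, 12, 19, 31 → 50.
Rank: repeats silver → gold → diamond → bronze; silver, gold, diamond, bronze, silver, gold → diamond.
Putting it together: L-50-diamond.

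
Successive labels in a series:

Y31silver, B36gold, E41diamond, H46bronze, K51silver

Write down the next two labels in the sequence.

For the letter, letters move forward 3 places in the alphabet, wrapping Z→A: Y, B, E, H, K → N → Q.
Second component — +5 each step: 31, 36, 41, 46, 51 → 56 → 61.
Rank goes silver, gold, diamond, bronze, silver → gold → diamond (repeats silver → gold → diamond → bronze).
So the next two labels are N56gold and Q61diamond.

N56gold, Q61diamond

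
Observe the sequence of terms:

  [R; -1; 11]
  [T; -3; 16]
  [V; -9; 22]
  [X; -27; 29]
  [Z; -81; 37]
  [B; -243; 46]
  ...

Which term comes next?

Letter goes R, T, V, X, Z, B → D (letters move forward 2 places in the alphabet, wrapping Z→A).
Second coordinate: ×3 each step, so -1, -3, -9, -27, -81, -243 → -729.
Third coordinate: differences are 5, 6, 7, … (increasing by 1 each time); 11, 16, 22, 29, 37, 46 → 56.
So the next term is [D; -729; 56].

[D; -729; 56]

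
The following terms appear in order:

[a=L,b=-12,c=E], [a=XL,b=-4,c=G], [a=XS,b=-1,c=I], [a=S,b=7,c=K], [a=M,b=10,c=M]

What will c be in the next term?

O

C: E, G, I, K, M → O (letters move forward 2 places in the alphabet).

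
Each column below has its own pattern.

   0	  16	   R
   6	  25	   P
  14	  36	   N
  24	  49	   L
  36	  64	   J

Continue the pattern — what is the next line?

50  81  H

First component: 0, 6, 14, 24, 36 → 50 (differences are 6, 8, 10, … (increasing by 2 each time)).
Second component: perfect squares: 4², 5², 6², …; 16, 25, 36, 49, 64 → 81.
Letter: R, P, N, L, J → H (letters move back 2 places in the alphabet).
So the next line is 50  81  H.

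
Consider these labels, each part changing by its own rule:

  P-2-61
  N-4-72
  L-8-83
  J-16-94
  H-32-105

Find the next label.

Letter: P, N, L, J, H → F (letters move back 2 places in the alphabet).
Second component goes 2, 4, 8, 16, 32 → 64 (×2 each step).
Third component: +11 each step, so 61, 72, 83, 94, 105 → 116.
Putting it together: F-64-116.

F-64-116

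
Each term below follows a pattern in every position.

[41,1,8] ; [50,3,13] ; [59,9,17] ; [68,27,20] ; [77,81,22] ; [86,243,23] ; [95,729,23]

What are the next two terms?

First slot: +9 each step; 41, 50, 59, 68, 77, 86, 95 → 104 → 113.
Second slot — ×3 each step: 1, 3, 9, 27, 81, 243, 729 → 2187 → 6561.
Third slot: differences are 5, 4, 3, … (decreasing by 1 each time), so 8, 13, 17, 20, 22, 23, 23 → 22 → 20.
Putting the parts together: [104,2187,22] and then [113,6561,20].

[104,2187,22], [113,6561,20]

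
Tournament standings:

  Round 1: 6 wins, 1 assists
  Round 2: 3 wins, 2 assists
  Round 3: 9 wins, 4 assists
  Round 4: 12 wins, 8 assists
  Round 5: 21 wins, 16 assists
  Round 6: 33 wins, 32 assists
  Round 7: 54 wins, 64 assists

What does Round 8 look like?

Wins: 6, 3, 9, 12, 21, 33, 54 → 87 (each term is the sum of the two before it).
For the assists, ×2 each step: 1, 2, 4, 8, 16, 32, 64 → 128.
Combining the parts gives 87 wins, 128 assists.

87 wins, 128 assists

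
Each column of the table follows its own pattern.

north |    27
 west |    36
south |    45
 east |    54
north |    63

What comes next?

Direction goes north, west, south, east, north → west (repeats north → west → south → east).
Second component — +9 each step: 27, 36, 45, 54, 63 → 72.
So the next line is west  72.

west  72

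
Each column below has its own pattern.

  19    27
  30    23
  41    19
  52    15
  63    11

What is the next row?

First component goes 19, 30, 41, 52, 63 → 74 (+11 each step).
Second component — −4 each step: 27, 23, 19, 15, 11 → 7.
Combining the parts gives 74  7.

74  7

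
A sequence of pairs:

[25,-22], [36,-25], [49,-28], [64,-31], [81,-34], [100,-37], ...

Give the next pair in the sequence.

For the first part, perfect squares: 5², 6², 7², …: 25, 36, 49, 64, 81, 100 → 121.
Second part: -22, -25, -28, -31, -34, -37 → -40 (−3 each step).
So the next pair is [121,-40].

[121,-40]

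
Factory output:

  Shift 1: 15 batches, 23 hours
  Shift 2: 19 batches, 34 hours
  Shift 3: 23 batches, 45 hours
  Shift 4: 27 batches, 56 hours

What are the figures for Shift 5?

Batches: +4 each step; 15, 19, 23, 27 → 31.
Hours: +11 each step; 23, 34, 45, 56 → 67.
Putting it together: 31 batches, 67 hours.

31 batches, 67 hours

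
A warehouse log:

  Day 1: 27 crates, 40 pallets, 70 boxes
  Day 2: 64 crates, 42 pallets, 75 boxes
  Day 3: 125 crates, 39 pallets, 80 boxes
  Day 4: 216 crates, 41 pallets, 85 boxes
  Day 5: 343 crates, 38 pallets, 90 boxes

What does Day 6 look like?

Crates: perfect cubes: 3³, 4³, 5³, …, so 27, 64, 125, 216, 343 → 512.
For the pallets, alternating steps +2, −3, +2, −3, …: 40, 42, 39, 41, 38 → 40.
Boxes goes 70, 75, 80, 85, 90 → 95 (+5 each step).
So the next line is 512 crates, 40 pallets, 95 boxes.

512 crates, 40 pallets, 95 boxes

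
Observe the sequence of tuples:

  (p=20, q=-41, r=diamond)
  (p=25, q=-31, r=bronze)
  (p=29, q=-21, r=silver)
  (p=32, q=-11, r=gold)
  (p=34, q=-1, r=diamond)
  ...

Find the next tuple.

P: differences are 5, 4, 3, … (decreasing by 1 each time), so 20, 25, 29, 32, 34 → 35.
For the q, +10 each step: -41, -31, -21, -11, -1 → 9.
R — repeats diamond → bronze → silver → gold: diamond, bronze, silver, gold, diamond → bronze.
Putting it together: (p=35, q=9, r=bronze).

(p=35, q=9, r=bronze)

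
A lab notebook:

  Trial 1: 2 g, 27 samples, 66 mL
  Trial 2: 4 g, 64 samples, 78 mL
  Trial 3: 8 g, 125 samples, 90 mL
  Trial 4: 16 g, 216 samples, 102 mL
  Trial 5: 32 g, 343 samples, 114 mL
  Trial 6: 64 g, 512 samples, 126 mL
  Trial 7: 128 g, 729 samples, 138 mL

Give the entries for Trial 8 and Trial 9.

For the g, ×2 each step: 2, 4, 8, 16, 32, 64, 128 → 256 → 512.
Samples — perfect cubes: 3³, 4³, 5³, …: 27, 64, 125, 216, 343, 512, 729 → 1000 → 1331.
ML: +12 each step; 66, 78, 90, 102, 114, 126, 138 → 150 → 162.
Putting the parts together: 256 g, 1000 samples, 150 mL and then 512 g, 1331 samples, 162 mL.

256 g, 1000 samples, 150 mL; 512 g, 1331 samples, 162 mL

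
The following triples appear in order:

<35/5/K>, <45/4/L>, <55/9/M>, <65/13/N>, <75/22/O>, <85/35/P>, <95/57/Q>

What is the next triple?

<105/92/R>

First component: +10 each step, so 35, 45, 55, 65, 75, 85, 95 → 105.
Second component: each term is the sum of the two before it; 5, 4, 9, 13, 22, 35, 57 → 92.
Letter: letters move forward 1 place in the alphabet, so K, L, M, N, O, P, Q → R.
Putting it together: <105/92/R>.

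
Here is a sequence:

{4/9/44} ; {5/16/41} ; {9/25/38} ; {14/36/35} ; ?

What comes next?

First component goes 4, 5, 9, 14 → 23 (each term is the sum of the two before it).
For the second component, perfect squares: 3², 4², 5², …: 9, 16, 25, 36 → 49.
Third component: −3 each step, so 44, 41, 38, 35 → 32.
So the next triple is {23/49/32}.

{23/49/32}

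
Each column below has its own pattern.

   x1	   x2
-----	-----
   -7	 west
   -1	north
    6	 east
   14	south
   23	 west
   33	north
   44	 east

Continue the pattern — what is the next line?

56  south

Column x1: -7, -1, 6, 14, 23, 33, 44 → 56 (differences are 6, 7, 8, … (increasing by 1 each time)).
Column x2: repeats west → north → east → south, so west, north, east, south, west, north, east → south.
So the next line is 56  south.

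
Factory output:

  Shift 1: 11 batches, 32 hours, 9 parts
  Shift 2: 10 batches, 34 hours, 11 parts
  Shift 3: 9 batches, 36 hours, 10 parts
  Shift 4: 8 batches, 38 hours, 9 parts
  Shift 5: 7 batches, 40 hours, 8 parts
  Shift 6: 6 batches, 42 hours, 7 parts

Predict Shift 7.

For the batches, −1 each step: 11, 10, 9, 8, 7, 6 → 5.
Hours — +2 each step: 32, 34, 36, 38, 40, 42 → 44.
For the parts, always the previous value of the batches: 9, 11, 10, 9, 8, 7 → 6.
So the next record is 5 batches, 44 hours, 6 parts.

5 batches, 44 hours, 6 parts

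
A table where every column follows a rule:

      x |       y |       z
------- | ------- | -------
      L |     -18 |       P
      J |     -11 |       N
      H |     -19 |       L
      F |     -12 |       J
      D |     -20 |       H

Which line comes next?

Column x goes L, J, H, F, D → B (letters move back 2 places in the alphabet).
Column y goes -18, -11, -19, -12, -20 → -13 (alternating steps +7, −8, +7, −8, …).
For the column z, letters move back 2 places in the alphabet: P, N, L, J, H → F.
Combining the parts gives B  -13  F.

B  -13  F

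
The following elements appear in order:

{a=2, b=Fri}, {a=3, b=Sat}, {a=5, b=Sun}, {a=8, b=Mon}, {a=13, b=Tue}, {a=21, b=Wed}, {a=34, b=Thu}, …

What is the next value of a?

A goes 2, 3, 5, 8, 13, 21, 34 → 55 (each term is the sum of the two before it).
B: runs through the weekdays Mon→Sun; Fri, Sat, Sun, Mon, Tue, Wed, Thu → Fri.

55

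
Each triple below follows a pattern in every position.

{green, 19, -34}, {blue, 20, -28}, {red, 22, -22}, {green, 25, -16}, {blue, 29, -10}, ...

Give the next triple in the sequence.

{red, 34, -4}

Colour goes green, blue, red, green, blue → red (repeats green → blue → red).
Second entry goes 19, 20, 22, 25, 29 → 34 (differences are 1, 2, 3, … (increasing by 1 each time)).
Third entry: +6 each step, so -34, -28, -22, -16, -10 → -4.
Putting it together: {red, 34, -4}.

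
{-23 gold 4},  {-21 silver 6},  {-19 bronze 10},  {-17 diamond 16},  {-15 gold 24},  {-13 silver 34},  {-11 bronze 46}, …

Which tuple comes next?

For the first component, +2 each step: -23, -21, -19, -17, -15, -13, -11 → -9.
For the rank, repeats gold → silver → bronze → diamond: gold, silver, bronze, diamond, gold, silver, bronze → diamond.
For the third component, differences are 2, 4, 6, … (increasing by 2 each time): 4, 6, 10, 16, 24, 34, 46 → 60.
Putting it together: {-9 diamond 60}.

{-9 diamond 60}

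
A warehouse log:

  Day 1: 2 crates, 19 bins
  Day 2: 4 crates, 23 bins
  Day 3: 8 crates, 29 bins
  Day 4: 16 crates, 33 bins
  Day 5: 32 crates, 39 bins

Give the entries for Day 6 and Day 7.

Crates: ×2 each step, so 2, 4, 8, 16, 32 → 64 → 128.
Bins goes 19, 23, 29, 33, 39 → 43 → 49 (alternating steps +4, +6, +4, +6, …).
Putting the parts together: 64 crates, 43 bins and then 128 crates, 49 bins.

64 crates, 43 bins; 128 crates, 49 bins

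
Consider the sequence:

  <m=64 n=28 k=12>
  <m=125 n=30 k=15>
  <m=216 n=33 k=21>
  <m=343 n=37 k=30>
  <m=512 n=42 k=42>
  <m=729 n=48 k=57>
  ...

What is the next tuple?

M goes 64, 125, 216, 343, 512, 729 → 1000 (perfect cubes: 4³, 5³, 6³, …).
N — differences are 2, 3, 4, … (increasing by 1 each time): 28, 30, 33, 37, 42, 48 → 55.
K: 12, 15, 21, 30, 42, 57 → 75 (differences are 3, 6, 9, … (increasing by 3 each time)).
Putting it together: <m=1000 n=55 k=75>.

<m=1000 n=55 k=75>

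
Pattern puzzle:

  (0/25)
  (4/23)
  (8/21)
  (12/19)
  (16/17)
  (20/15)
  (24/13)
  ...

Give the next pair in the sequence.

First value — +4 each step: 0, 4, 8, 12, 16, 20, 24 → 28.
Second value — −2 each step: 25, 23, 21, 19, 17, 15, 13 → 11.
So the next pair is (28/11).

(28/11)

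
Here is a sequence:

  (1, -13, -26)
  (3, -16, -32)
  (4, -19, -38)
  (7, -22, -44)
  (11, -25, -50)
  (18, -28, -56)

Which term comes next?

(29, -31, -62)

First component: each term is the sum of the two before it, so 1, 3, 4, 7, 11, 18 → 29.
Second component goes -13, -16, -19, -22, -25, -28 → -31 (−3 each step).
Third component — always 2 × the second component: -26, -32, -38, -44, -50, -56 → -62.
So the next term is (29, -31, -62).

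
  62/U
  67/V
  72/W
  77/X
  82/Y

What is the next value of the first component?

First component: +5 each step, so 62, 67, 72, 77, 82 → 87.

87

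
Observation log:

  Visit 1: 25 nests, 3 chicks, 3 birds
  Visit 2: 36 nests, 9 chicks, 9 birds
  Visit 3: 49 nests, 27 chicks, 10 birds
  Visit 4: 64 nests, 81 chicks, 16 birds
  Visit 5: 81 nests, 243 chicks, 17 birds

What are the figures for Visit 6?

Nests: perfect squares: 5², 6², 7², …; 25, 36, 49, 64, 81 → 100.
Chicks goes 3, 9, 27, 81, 243 → 729 (×3 each step).
Birds: 3, 9, 10, 16, 17 → 23 (alternating steps +6, +1, +6, +1, …).
Putting it together: 100 nests, 729 chicks, 23 birds.

100 nests, 729 chicks, 23 birds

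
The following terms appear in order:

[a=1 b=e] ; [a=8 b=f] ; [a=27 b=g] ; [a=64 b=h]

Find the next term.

For the a, perfect cubes: 1³, 2³, 3³, …: 1, 8, 27, 64 → 125.
B: letters move forward 1 place in the alphabet; e, f, g, h → i.
So the next term is [a=125 b=i].

[a=125 b=i]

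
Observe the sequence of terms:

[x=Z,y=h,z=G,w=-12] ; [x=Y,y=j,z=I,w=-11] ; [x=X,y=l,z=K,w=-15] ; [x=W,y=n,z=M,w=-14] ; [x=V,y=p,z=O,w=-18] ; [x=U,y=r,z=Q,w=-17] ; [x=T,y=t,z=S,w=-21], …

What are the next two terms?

X goes Z, Y, X, W, V, U, T → S → R (letters move back 1 place in the alphabet).
For the y, letters move forward 2 places in the alphabet: h, j, l, n, p, r, t → v → x.
Z: G, I, K, M, O, Q, S → U → W (letters move forward 2 places in the alphabet).
W: alternating steps +1, −4, +1, −4, …; -12, -11, -15, -14, -18, -17, -21 → -20 → -24.
Putting the parts together: [x=S,y=v,z=U,w=-20] and then [x=R,y=x,z=W,w=-24].

[x=S,y=v,z=U,w=-20], [x=R,y=x,z=W,w=-24]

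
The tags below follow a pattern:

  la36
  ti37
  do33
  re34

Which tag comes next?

Note goes la, ti, do, re → mi (runs through the solfège scale do→ti).
For the second component, alternating steps +1, −4, +1, −4, …: 36, 37, 33, 34 → 30.
Putting it together: mi30.

mi30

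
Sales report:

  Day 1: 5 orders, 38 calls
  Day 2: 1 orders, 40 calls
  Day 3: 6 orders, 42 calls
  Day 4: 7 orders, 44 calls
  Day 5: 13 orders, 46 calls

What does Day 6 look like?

Orders: each term is the sum of the two before it; 5, 1, 6, 7, 13 → 20.
Calls: +2 each step, so 38, 40, 42, 44, 46 → 48.
Combining the parts gives 20 orders, 48 calls.

20 orders, 48 calls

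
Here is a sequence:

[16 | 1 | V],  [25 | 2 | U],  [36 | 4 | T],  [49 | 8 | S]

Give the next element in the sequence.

[64 | 16 | R]

For the first value, perfect squares: 4², 5², 6², …: 16, 25, 36, 49 → 64.
For the second value, ×2 each step: 1, 2, 4, 8 → 16.
Letter: V, U, T, S → R (letters move back 1 place in the alphabet).
Putting it together: [64 | 16 | R].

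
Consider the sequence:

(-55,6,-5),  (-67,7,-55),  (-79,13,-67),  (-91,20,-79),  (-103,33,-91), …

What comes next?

First part: −12 each step, so -55, -67, -79, -91, -103 → -115.
For the second part, each term is the sum of the two before it: 6, 7, 13, 20, 33 → 53.
For the third part, always the previous value of the first part: -5, -55, -67, -79, -91 → -103.
Combining the parts gives (-115,53,-103).

(-115,53,-103)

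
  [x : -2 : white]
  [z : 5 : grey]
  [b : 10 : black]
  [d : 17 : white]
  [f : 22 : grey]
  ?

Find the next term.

For the letter, letters move forward 2 places in the alphabet, wrapping Z→A: x, z, b, d, f → h.
Second entry — alternating steps +7, +5, +7, +5, …: -2, 5, 10, 17, 22 → 29.
Shade — repeats white → grey → black: white, grey, black, white, grey → black.
Putting it together: [h : 29 : black].

[h : 29 : black]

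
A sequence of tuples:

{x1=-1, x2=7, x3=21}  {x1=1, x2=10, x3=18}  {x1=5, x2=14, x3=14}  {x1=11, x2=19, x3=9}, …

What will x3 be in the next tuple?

3

X2: differences are 3, 4, 5, … (increasing by 1 each time); 7, 10, 14, 19 → 25.
For the x3, together with the x2 always sums to 28: 21, 18, 14, 9 → 3.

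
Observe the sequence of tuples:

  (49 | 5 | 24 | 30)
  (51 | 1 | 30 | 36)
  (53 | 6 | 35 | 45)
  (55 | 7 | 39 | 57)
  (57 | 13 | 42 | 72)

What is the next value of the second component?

Second component: each term is the sum of the two before it; 5, 1, 6, 7, 13 → 20.

20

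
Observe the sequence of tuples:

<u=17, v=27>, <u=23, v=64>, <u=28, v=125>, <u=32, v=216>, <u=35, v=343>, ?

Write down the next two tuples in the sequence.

For the u, differences are 6, 5, 4, … (decreasing by 1 each time): 17, 23, 28, 32, 35 → 37 → 38.
V: 27, 64, 125, 216, 343 → 512 → 729 (perfect cubes: 3³, 4³, 5³, …).
So the next two tuples are <u=37, v=512> and <u=38, v=729>.

<u=37, v=512>, <u=38, v=729>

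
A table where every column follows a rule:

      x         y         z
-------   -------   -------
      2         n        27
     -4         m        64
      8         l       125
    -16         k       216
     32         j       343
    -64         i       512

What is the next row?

Column x: ×(-2) each step, so 2, -4, 8, -16, 32, -64 → 128.
For the column y, letters move back 1 place in the alphabet: n, m, l, k, j, i → h.
For the column z, perfect cubes: 3³, 4³, 5³, …: 27, 64, 125, 216, 343, 512 → 729.
So the next row is 128  h  729.

128  h  729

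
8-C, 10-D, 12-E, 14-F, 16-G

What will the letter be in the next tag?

H

First component: +2 each step; 8, 10, 12, 14, 16 → 18.
For the letter, letters move forward 1 place in the alphabet: C, D, E, F, G → H.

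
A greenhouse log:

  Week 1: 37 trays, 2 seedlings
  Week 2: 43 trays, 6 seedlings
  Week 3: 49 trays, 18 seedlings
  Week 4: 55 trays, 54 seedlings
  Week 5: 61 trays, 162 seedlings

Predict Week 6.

For the trays, +6 each step: 37, 43, 49, 55, 61 → 67.
Seedlings: 2, 6, 18, 54, 162 → 486 (×3 each step).
Putting it together: 67 trays, 486 seedlings.

67 trays, 486 seedlings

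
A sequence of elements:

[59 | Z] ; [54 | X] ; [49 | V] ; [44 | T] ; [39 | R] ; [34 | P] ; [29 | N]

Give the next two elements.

First component — −5 each step: 59, 54, 49, 44, 39, 34, 29 → 24 → 19.
For the letter, letters move back 2 places in the alphabet: Z, X, V, T, R, P, N → L → J.
Putting the parts together: [24 | L] and then [19 | J].

[24 | L], [19 | J]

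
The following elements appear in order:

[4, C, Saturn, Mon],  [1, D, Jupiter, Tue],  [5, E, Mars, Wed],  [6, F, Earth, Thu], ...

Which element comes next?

For the first part, each term is the sum of the two before it: 4, 1, 5, 6 → 11.
For the letter, letters move forward 1 place in the alphabet: C, D, E, F → G.
Planet — runs backward through the planets Mercury→Neptune: Saturn, Jupiter, Mars, Earth → Venus.
Day goes Mon, Tue, Wed, Thu → Fri (runs through the weekdays Mon→Sun).
Putting it together: [11, G, Venus, Fri].

[11, G, Venus, Fri]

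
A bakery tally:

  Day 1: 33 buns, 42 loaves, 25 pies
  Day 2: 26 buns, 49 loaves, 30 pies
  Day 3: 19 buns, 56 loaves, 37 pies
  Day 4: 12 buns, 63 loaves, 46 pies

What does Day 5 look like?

5 buns, 70 loaves, 57 pies

Buns: −7 each step; 33, 26, 19, 12 → 5.
Loaves: +7 each step; 42, 49, 56, 63 → 70.
Pies: differences are 5, 7, 9, … (increasing by 2 each time), so 25, 30, 37, 46 → 57.
Putting it together: 5 buns, 70 loaves, 57 pies.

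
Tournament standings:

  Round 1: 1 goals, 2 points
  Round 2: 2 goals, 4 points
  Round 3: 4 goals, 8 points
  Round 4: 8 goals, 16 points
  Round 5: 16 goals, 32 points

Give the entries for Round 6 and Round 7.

32 goals, 64 points; 64 goals, 128 points

Goals — ×2 each step: 1, 2, 4, 8, 16 → 32 → 64.
Points: 2, 4, 8, 16, 32 → 64 → 128 (always 2 × the goals).
Putting the parts together: 32 goals, 64 points and then 64 goals, 128 points.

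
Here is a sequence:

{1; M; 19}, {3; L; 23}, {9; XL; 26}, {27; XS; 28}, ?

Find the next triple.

For the first slot, ×3 each step: 1, 3, 9, 27 → 81.
Size: runs through clothing sizes XS→XL, so M, L, XL, XS → S.
Third slot goes 19, 23, 26, 28 → 29 (differences are 4, 3, 2, … (decreasing by 1 each time)).
Combining the parts gives {81; S; 29}.

{81; S; 29}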